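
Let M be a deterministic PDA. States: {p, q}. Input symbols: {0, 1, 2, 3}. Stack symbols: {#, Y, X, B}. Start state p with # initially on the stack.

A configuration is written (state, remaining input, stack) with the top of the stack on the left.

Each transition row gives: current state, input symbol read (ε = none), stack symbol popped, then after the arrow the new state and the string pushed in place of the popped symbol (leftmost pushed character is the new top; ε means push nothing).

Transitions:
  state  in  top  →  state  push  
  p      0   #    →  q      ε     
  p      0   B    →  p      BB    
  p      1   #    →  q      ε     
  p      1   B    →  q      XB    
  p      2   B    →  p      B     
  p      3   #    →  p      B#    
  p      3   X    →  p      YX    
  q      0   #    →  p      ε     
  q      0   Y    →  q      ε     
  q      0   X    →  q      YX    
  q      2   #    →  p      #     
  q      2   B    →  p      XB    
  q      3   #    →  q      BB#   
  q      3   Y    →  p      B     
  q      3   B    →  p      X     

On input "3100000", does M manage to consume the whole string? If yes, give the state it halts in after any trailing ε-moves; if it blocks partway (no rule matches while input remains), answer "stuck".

q

(p, 3100000, #)
  read 3, top #: go to p, push B# → (p, 100000, B#)
  read 1, top B: go to q, push XB → (q, 00000, XB#)
  read 0, top X: go to q, push YX → (q, 0000, YXB#)
  read 0, top Y: go to q, push ε → (q, 000, XB#)
  read 0, top X: go to q, push YX → (q, 00, YXB#)
  read 0, top Y: go to q, push ε → (q, 0, XB#)
  read 0, top X: go to q, push YX → (q, ε, YXB#)
All input consumed; M is in state q.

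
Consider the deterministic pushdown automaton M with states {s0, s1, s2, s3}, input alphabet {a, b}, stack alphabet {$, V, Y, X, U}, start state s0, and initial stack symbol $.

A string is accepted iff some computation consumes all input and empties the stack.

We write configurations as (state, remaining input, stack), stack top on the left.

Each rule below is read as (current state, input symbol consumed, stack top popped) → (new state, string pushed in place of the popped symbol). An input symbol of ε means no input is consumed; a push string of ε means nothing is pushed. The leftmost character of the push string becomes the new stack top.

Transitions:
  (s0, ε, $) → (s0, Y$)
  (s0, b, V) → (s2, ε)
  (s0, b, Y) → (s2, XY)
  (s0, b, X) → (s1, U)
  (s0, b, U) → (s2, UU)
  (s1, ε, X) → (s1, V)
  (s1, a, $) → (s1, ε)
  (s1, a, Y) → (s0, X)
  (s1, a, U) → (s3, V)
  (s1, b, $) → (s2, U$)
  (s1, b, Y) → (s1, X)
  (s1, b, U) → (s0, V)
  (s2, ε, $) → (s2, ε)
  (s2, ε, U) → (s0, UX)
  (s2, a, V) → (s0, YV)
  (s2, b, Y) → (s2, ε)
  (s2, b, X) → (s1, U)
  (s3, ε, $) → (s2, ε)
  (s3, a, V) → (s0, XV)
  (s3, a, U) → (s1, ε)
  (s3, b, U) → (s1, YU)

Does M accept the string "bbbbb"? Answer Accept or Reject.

(s0, bbbbb, $) ⊢ (s0, bbbbb, Y$) ⊢ (s2, bbbb, XY$) ⊢ (s1, bbb, UY$) ⊢ (s0, bb, VY$) ⊢ (s2, b, Y$) ⊢ (s2, ε, $) ⊢ (s2, ε, ε)
All input consumed and the stack is empty.

Accept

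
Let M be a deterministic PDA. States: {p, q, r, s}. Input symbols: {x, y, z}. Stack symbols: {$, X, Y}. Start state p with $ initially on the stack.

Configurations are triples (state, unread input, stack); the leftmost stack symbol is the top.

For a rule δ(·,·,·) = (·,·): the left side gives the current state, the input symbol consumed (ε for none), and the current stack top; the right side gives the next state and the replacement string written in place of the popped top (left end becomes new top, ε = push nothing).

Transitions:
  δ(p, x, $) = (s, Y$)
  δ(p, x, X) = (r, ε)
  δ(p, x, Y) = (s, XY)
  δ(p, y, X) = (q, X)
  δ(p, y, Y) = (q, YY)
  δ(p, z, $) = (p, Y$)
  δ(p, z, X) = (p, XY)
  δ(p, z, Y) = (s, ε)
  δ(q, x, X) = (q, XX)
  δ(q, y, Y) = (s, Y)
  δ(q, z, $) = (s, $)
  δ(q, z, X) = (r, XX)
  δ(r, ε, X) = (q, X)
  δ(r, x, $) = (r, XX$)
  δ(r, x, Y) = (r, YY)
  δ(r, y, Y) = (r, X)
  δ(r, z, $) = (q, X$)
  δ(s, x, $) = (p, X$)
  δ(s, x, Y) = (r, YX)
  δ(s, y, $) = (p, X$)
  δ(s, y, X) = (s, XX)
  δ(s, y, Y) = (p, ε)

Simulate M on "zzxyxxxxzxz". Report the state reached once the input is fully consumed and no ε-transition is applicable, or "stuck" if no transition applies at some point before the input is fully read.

(p, zzxyxxxxzxz, $)
  read z, top $: go to p, push Y$ → (p, zxyxxxxzxz, Y$)
  read z, top Y: go to s, push ε → (s, xyxxxxzxz, $)
  read x, top $: go to p, push X$ → (p, yxxxxzxz, X$)
  read y, top X: go to q, push X → (q, xxxxzxz, X$)
  read x, top X: go to q, push XX → (q, xxxzxz, XX$)
  read x, top X: go to q, push XX → (q, xxzxz, XXX$)
  read x, top X: go to q, push XX → (q, xzxz, XXXX$)
  read x, top X: go to q, push XX → (q, zxz, XXXXX$)
  read z, top X: go to r, push XX → (r, xz, XXXXXX$)
  ε-move, top X: go to q, push X → (q, xz, XXXXXX$)
  read x, top X: go to q, push XX → (q, z, XXXXXXX$)
  read z, top X: go to r, push XX → (r, ε, XXXXXXXX$)
  ε-move, top X: go to q, push X → (q, ε, XXXXXXXX$)
All input consumed; M is in state q.

q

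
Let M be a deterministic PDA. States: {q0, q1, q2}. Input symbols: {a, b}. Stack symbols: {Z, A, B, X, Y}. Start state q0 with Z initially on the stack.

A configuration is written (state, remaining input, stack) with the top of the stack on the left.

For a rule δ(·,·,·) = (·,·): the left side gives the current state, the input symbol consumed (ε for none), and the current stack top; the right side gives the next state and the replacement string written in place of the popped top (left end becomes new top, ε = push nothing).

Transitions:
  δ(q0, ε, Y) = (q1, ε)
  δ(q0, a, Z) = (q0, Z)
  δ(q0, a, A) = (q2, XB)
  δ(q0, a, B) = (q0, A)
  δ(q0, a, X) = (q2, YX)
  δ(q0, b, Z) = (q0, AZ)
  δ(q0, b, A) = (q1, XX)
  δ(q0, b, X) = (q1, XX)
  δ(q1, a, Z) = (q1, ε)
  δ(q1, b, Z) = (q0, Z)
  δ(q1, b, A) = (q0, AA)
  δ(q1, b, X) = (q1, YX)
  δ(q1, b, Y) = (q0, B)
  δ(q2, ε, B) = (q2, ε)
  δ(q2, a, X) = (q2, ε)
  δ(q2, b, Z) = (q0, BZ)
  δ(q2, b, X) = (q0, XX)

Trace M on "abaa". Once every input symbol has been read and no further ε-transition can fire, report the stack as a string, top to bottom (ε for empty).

Z

(q0, abaa, Z)
  read a, top Z: go to q0, push Z → (q0, baa, Z)
  read b, top Z: go to q0, push AZ → (q0, aa, AZ)
  read a, top A: go to q2, push XB → (q2, a, XBZ)
  read a, top X: go to q2, push ε → (q2, ε, BZ)
  ε-move, top B: go to q2, push ε → (q2, ε, Z)
All input consumed in state q2 with stack Z.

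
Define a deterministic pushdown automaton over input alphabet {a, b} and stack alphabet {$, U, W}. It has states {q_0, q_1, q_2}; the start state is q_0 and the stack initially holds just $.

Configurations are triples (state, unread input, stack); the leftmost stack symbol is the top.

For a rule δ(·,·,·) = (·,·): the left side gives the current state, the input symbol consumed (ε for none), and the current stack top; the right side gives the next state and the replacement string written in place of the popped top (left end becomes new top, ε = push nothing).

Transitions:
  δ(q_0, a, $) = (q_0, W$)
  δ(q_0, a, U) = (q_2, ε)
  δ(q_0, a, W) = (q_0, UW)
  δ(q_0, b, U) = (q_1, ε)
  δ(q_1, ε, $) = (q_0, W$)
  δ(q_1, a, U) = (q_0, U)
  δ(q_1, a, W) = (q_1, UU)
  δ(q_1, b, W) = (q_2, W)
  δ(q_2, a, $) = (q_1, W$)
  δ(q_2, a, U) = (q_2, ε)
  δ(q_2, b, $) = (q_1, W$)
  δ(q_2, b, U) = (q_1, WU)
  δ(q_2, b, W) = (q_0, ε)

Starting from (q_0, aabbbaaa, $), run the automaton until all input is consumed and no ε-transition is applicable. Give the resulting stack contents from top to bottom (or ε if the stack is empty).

(q_0, aabbbaaa, $)
  read a, top $: go to q_0, push W$ → (q_0, abbbaaa, W$)
  read a, top W: go to q_0, push UW → (q_0, bbbaaa, UW$)
  read b, top U: go to q_1, push ε → (q_1, bbaaa, W$)
  read b, top W: go to q_2, push W → (q_2, baaa, W$)
  read b, top W: go to q_0, push ε → (q_0, aaa, $)
  read a, top $: go to q_0, push W$ → (q_0, aa, W$)
  read a, top W: go to q_0, push UW → (q_0, a, UW$)
  read a, top U: go to q_2, push ε → (q_2, ε, W$)
All input consumed in state q_2 with stack W$.

W$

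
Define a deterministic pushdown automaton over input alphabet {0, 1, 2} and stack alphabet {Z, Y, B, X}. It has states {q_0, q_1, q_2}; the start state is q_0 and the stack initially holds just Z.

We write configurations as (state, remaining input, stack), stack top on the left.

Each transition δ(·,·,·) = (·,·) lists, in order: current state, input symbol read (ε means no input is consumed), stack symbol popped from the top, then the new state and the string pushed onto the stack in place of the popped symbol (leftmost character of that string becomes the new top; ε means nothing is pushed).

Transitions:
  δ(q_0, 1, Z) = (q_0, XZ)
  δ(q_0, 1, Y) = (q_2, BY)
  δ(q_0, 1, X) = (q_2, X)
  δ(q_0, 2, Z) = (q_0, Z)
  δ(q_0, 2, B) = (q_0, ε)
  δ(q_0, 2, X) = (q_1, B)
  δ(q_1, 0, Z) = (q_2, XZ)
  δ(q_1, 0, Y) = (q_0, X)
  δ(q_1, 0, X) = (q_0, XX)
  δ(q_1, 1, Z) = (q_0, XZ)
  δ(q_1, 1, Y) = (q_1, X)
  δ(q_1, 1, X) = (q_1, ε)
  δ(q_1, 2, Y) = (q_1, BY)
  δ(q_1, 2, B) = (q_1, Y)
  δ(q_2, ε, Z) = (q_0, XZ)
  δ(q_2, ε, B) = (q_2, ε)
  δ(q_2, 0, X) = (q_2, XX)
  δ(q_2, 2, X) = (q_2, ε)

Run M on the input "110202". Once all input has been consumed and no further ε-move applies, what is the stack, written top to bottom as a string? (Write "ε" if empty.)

XZ

(q_0, 110202, Z) ⊢ (q_0, 10202, XZ) ⊢ (q_2, 0202, XZ) ⊢ (q_2, 202, XXZ) ⊢ (q_2, 02, XZ) ⊢ (q_2, 2, XXZ) ⊢ (q_2, ε, XZ)
All input consumed in state q_2 with stack XZ.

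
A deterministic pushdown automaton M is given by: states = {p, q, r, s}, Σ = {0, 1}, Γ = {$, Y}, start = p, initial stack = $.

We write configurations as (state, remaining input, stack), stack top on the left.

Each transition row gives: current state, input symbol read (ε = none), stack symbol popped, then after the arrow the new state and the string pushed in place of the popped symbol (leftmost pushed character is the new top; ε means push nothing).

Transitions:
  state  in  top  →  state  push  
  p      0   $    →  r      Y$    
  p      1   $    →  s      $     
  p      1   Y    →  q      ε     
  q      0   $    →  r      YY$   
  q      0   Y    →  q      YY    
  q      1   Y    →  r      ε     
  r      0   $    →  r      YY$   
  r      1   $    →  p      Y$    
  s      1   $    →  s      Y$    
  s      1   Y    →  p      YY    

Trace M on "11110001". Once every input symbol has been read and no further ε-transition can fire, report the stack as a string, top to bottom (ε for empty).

(p, 11110001, $)
  read 1, top $: go to s, push $ → (s, 1110001, $)
  read 1, top $: go to s, push Y$ → (s, 110001, Y$)
  read 1, top Y: go to p, push YY → (p, 10001, YY$)
  read 1, top Y: go to q, push ε → (q, 0001, Y$)
  read 0, top Y: go to q, push YY → (q, 001, YY$)
  read 0, top Y: go to q, push YY → (q, 01, YYY$)
  read 0, top Y: go to q, push YY → (q, 1, YYYY$)
  read 1, top Y: go to r, push ε → (r, ε, YYY$)
All input consumed in state r with stack YYY$.

YYY$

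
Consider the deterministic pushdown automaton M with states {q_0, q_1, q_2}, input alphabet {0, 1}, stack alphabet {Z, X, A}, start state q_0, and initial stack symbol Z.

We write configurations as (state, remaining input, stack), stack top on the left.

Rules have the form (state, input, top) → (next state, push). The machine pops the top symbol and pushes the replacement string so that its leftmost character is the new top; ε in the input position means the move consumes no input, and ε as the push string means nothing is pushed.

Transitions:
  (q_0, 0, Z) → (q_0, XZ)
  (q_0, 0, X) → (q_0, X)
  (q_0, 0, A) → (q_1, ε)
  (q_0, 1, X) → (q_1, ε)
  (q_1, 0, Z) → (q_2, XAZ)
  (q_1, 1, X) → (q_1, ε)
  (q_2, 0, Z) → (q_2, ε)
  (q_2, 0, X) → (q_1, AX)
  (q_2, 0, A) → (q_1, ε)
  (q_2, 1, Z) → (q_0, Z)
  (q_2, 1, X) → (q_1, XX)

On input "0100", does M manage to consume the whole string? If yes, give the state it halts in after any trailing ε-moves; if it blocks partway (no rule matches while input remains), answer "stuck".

(q_0, 0100, Z) ⊢ (q_0, 100, XZ) ⊢ (q_1, 00, Z) ⊢ (q_2, 0, XAZ) ⊢ (q_1, ε, AXAZ)
All input consumed; M is in state q_1.

q_1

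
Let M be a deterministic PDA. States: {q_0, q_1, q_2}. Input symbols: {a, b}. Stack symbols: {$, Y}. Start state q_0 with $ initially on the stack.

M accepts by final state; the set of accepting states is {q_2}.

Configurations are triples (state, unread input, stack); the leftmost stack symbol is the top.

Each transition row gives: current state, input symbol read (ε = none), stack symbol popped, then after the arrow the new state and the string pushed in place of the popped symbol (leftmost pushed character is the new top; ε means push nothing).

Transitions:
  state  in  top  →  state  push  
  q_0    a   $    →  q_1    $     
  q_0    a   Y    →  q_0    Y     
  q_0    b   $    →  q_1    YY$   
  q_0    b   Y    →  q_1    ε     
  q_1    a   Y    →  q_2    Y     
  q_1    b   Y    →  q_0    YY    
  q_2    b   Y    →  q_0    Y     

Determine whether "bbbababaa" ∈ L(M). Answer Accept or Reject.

Reject

(q_0, bbbababaa, $)
  read b, top $: go to q_1, push YY$ → (q_1, bbababaa, YY$)
  read b, top Y: go to q_0, push YY → (q_0, bababaa, YYY$)
  read b, top Y: go to q_1, push ε → (q_1, ababaa, YY$)
  read a, top Y: go to q_2, push Y → (q_2, babaa, YY$)
  read b, top Y: go to q_0, push Y → (q_0, abaa, YY$)
  read a, top Y: go to q_0, push Y → (q_0, baa, YY$)
  read b, top Y: go to q_1, push ε → (q_1, aa, Y$)
  read a, top Y: go to q_2, push Y → (q_2, a, Y$)
No transition applies at (q_2, a, Y$); input not fully consumed.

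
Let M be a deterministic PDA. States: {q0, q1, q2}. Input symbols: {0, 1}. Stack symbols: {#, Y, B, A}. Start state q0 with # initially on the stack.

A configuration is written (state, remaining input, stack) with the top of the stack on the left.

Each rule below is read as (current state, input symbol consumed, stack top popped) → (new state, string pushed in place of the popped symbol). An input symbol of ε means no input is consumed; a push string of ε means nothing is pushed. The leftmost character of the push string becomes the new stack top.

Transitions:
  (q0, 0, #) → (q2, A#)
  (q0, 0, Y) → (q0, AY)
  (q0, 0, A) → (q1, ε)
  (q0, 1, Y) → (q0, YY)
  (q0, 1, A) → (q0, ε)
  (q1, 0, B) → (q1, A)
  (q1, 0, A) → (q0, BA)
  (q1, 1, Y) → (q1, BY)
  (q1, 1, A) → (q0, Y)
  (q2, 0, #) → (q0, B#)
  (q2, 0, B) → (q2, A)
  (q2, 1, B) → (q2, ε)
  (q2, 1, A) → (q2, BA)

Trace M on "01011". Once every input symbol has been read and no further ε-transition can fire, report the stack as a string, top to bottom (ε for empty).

(q0, 01011, #) ⊢ (q2, 1011, A#) ⊢ (q2, 011, BA#) ⊢ (q2, 11, AA#) ⊢ (q2, 1, BAA#) ⊢ (q2, ε, AA#)
All input consumed in state q2 with stack AA#.

AA#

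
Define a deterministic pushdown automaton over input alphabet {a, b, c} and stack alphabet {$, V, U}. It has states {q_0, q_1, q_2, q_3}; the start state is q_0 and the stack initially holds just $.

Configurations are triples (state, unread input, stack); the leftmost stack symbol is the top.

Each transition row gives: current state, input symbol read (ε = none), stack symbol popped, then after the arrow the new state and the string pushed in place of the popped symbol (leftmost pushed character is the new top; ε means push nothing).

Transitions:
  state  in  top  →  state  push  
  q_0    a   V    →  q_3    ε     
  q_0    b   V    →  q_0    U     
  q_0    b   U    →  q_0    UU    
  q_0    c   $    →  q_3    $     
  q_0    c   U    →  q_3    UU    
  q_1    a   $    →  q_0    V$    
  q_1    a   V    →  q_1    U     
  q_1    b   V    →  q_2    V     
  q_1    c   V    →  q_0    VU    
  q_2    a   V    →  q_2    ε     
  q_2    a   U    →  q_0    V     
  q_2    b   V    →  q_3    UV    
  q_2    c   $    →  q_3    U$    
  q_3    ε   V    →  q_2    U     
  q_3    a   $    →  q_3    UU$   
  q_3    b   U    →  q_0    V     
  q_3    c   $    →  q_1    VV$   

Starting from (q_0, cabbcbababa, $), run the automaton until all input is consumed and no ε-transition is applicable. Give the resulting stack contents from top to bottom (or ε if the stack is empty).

(q_0, cabbcbababa, $)
  read c, top $: go to q_3, push $ → (q_3, abbcbababa, $)
  read a, top $: go to q_3, push UU$ → (q_3, bbcbababa, UU$)
  read b, top U: go to q_0, push V → (q_0, bcbababa, VU$)
  read b, top V: go to q_0, push U → (q_0, cbababa, UU$)
  read c, top U: go to q_3, push UU → (q_3, bababa, UUU$)
  read b, top U: go to q_0, push V → (q_0, ababa, VUU$)
  read a, top V: go to q_3, push ε → (q_3, baba, UU$)
  read b, top U: go to q_0, push V → (q_0, aba, VU$)
  read a, top V: go to q_3, push ε → (q_3, ba, U$)
  read b, top U: go to q_0, push V → (q_0, a, V$)
  read a, top V: go to q_3, push ε → (q_3, ε, $)
All input consumed in state q_3 with stack $.

$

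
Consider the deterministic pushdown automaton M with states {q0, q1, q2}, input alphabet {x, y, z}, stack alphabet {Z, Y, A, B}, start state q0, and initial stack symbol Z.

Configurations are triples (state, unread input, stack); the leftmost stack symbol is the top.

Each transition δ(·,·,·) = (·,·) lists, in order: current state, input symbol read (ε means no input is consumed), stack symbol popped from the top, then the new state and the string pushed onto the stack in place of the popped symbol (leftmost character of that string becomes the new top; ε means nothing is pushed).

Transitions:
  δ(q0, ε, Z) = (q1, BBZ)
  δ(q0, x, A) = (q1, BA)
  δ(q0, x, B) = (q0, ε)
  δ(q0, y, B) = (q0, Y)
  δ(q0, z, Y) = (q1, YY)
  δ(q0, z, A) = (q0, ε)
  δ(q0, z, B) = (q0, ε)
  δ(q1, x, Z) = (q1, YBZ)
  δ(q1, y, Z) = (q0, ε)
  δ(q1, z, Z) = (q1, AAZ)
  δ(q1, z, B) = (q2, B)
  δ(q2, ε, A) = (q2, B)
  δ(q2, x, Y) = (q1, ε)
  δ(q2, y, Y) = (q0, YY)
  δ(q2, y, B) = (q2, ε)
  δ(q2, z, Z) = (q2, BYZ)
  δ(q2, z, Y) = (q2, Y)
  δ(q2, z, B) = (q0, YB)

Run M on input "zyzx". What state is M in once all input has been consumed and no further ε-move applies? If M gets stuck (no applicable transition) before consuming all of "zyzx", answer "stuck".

(q0, zyzx, Z)
  ε-move, top Z: go to q1, push BBZ → (q1, zyzx, BBZ)
  read z, top B: go to q2, push B → (q2, yzx, BBZ)
  read y, top B: go to q2, push ε → (q2, zx, BZ)
  read z, top B: go to q0, push YB → (q0, x, YBZ)
No transition for (q0, x, top Y); M blocks with input x remaining.

stuck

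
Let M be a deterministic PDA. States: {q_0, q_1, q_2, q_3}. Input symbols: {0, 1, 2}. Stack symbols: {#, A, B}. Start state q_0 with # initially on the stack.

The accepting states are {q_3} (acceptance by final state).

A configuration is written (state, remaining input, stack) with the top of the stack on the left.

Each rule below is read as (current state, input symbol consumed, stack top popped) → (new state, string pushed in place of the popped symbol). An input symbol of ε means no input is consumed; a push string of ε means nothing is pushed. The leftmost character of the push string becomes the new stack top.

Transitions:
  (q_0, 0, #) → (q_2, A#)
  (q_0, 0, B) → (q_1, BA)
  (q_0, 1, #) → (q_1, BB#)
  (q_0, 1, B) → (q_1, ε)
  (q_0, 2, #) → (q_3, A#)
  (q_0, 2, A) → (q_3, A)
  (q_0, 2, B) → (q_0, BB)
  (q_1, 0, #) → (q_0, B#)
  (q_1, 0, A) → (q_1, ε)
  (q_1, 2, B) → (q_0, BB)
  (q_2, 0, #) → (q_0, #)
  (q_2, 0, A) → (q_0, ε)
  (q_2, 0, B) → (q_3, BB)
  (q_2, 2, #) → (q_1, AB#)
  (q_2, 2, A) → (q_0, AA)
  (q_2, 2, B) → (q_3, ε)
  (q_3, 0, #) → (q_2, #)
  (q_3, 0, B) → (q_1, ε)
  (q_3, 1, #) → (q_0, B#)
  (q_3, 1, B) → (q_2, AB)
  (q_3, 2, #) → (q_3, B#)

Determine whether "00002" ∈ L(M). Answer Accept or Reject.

Accept

(q_0, 00002, #) ⊢ (q_2, 0002, A#) ⊢ (q_0, 002, #) ⊢ (q_2, 02, A#) ⊢ (q_0, 2, #) ⊢ (q_3, ε, A#)
All input consumed; state q_3 ∈ F.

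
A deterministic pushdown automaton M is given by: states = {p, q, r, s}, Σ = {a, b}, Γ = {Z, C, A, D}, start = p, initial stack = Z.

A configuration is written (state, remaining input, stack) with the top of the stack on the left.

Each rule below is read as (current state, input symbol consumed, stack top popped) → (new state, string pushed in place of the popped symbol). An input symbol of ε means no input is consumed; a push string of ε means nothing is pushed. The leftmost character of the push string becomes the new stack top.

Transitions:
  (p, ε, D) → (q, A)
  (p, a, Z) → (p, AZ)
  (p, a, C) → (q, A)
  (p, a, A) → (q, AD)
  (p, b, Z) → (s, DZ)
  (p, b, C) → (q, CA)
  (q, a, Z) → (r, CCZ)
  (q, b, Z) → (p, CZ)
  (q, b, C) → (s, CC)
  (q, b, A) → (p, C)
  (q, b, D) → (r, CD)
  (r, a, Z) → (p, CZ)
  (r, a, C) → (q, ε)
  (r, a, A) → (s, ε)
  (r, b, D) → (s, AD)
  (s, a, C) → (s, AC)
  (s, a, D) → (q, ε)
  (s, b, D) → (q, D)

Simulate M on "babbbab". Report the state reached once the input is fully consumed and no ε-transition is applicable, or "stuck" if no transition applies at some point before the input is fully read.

(p, babbbab, Z) ⊢ (s, abbbab, DZ) ⊢ (q, bbbab, Z) ⊢ (p, bbab, CZ) ⊢ (q, bab, CAZ) ⊢ (s, ab, CCAZ) ⊢ (s, b, ACCAZ)
No transition for (s, b, top A); M blocks with input b remaining.

stuck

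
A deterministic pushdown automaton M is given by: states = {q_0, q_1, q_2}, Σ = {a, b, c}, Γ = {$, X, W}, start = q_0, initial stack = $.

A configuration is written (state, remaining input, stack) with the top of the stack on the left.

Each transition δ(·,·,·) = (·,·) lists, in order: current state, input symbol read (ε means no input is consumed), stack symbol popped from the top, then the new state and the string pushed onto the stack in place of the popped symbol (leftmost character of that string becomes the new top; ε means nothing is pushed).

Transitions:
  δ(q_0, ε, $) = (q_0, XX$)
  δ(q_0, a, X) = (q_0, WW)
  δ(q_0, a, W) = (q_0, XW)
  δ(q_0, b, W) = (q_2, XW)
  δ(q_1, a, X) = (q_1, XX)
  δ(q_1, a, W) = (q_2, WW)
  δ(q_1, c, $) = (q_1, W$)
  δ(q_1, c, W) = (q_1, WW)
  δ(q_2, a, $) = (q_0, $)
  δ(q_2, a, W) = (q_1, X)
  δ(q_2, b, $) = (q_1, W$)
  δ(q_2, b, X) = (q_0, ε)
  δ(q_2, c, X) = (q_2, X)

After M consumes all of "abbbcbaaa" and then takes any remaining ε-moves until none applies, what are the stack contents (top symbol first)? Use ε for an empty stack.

(q_0, abbbcbaaa, $)
  ε-move, top $: go to q_0, push XX$ → (q_0, abbbcbaaa, XX$)
  read a, top X: go to q_0, push WW → (q_0, bbbcbaaa, WWX$)
  read b, top W: go to q_2, push XW → (q_2, bbcbaaa, XWWX$)
  read b, top X: go to q_0, push ε → (q_0, bcbaaa, WWX$)
  read b, top W: go to q_2, push XW → (q_2, cbaaa, XWWX$)
  read c, top X: go to q_2, push X → (q_2, baaa, XWWX$)
  read b, top X: go to q_0, push ε → (q_0, aaa, WWX$)
  read a, top W: go to q_0, push XW → (q_0, aa, XWWX$)
  read a, top X: go to q_0, push WW → (q_0, a, WWWWX$)
  read a, top W: go to q_0, push XW → (q_0, ε, XWWWWX$)
All input consumed in state q_0 with stack XWWWWX$.

XWWWWX$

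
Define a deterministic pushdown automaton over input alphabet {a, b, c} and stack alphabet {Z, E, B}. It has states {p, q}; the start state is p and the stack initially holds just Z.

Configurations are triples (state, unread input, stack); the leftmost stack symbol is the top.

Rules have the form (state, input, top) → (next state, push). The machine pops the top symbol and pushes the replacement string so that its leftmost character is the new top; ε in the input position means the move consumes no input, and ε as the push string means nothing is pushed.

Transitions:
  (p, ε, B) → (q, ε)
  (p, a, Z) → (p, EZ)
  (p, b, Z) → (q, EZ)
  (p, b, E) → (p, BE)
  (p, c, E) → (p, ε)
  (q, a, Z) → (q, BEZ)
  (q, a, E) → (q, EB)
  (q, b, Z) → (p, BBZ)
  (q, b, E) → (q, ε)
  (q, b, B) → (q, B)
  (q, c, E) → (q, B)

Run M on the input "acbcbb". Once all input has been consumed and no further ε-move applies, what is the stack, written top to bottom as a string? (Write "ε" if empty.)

(p, acbcbb, Z) ⊢ (p, cbcbb, EZ) ⊢ (p, bcbb, Z) ⊢ (q, cbb, EZ) ⊢ (q, bb, BZ) ⊢ (q, b, BZ) ⊢ (q, ε, BZ)
All input consumed in state q with stack BZ.

BZ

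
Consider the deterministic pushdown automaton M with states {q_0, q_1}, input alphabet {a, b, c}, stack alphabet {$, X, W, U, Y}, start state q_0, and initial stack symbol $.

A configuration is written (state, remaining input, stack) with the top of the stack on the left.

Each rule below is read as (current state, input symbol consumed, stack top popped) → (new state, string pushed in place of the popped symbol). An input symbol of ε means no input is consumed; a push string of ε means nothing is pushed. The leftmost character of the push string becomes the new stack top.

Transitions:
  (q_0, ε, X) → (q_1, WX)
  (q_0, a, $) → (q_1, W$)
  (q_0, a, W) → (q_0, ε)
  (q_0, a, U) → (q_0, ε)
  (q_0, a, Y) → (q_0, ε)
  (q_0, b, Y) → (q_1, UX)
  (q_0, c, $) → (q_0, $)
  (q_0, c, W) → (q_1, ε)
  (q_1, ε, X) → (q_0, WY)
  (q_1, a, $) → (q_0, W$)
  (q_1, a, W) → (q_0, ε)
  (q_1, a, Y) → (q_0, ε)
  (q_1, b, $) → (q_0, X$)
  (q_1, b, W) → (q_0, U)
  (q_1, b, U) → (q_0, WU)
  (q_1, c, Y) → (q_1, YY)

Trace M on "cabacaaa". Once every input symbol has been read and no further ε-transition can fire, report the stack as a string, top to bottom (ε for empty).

W$

(q_0, cabacaaa, $)
  read c, top $: go to q_0, push $ → (q_0, abacaaa, $)
  read a, top $: go to q_1, push W$ → (q_1, bacaaa, W$)
  read b, top W: go to q_0, push U → (q_0, acaaa, U$)
  read a, top U: go to q_0, push ε → (q_0, caaa, $)
  read c, top $: go to q_0, push $ → (q_0, aaa, $)
  read a, top $: go to q_1, push W$ → (q_1, aa, W$)
  read a, top W: go to q_0, push ε → (q_0, a, $)
  read a, top $: go to q_1, push W$ → (q_1, ε, W$)
All input consumed in state q_1 with stack W$.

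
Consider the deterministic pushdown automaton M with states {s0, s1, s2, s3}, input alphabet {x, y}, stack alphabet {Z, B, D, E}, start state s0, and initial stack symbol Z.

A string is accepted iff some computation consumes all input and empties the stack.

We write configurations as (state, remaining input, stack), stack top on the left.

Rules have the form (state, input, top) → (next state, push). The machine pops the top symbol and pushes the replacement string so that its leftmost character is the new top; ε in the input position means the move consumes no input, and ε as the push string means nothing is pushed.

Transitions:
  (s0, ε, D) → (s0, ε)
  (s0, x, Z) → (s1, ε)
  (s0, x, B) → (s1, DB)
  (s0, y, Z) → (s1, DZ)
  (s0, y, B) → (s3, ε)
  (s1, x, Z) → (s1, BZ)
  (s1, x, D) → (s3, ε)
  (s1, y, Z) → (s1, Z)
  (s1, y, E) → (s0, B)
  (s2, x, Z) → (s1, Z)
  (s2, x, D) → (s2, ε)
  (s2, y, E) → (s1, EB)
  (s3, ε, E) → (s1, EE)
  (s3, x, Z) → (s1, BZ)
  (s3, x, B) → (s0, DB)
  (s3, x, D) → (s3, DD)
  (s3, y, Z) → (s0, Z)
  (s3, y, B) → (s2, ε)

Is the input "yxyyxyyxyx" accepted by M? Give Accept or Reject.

Accept

(s0, yxyyxyyxyx, Z)
  read y, top Z: go to s1, push DZ → (s1, xyyxyyxyx, DZ)
  read x, top D: go to s3, push ε → (s3, yyxyyxyx, Z)
  read y, top Z: go to s0, push Z → (s0, yxyyxyx, Z)
  read y, top Z: go to s1, push DZ → (s1, xyyxyx, DZ)
  read x, top D: go to s3, push ε → (s3, yyxyx, Z)
  read y, top Z: go to s0, push Z → (s0, yxyx, Z)
  read y, top Z: go to s1, push DZ → (s1, xyx, DZ)
  read x, top D: go to s3, push ε → (s3, yx, Z)
  read y, top Z: go to s0, push Z → (s0, x, Z)
  read x, top Z: go to s1, push ε → (s1, ε, ε)
All input consumed and the stack is empty.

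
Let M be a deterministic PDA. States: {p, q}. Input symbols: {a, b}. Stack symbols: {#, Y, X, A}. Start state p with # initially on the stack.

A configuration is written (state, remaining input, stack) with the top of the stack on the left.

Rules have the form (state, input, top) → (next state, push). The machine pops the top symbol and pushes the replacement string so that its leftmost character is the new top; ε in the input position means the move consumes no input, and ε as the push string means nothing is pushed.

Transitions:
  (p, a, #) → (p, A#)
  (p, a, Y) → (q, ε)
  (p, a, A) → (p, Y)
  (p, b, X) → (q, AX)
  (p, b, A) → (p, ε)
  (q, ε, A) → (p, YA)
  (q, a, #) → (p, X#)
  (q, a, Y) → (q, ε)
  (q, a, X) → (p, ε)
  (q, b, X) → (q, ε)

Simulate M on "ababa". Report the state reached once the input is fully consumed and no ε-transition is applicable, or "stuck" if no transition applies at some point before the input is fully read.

(p, ababa, #)
  read a, top #: go to p, push A# → (p, baba, A#)
  read b, top A: go to p, push ε → (p, aba, #)
  read a, top #: go to p, push A# → (p, ba, A#)
  read b, top A: go to p, push ε → (p, a, #)
  read a, top #: go to p, push A# → (p, ε, A#)
All input consumed; M is in state p.

p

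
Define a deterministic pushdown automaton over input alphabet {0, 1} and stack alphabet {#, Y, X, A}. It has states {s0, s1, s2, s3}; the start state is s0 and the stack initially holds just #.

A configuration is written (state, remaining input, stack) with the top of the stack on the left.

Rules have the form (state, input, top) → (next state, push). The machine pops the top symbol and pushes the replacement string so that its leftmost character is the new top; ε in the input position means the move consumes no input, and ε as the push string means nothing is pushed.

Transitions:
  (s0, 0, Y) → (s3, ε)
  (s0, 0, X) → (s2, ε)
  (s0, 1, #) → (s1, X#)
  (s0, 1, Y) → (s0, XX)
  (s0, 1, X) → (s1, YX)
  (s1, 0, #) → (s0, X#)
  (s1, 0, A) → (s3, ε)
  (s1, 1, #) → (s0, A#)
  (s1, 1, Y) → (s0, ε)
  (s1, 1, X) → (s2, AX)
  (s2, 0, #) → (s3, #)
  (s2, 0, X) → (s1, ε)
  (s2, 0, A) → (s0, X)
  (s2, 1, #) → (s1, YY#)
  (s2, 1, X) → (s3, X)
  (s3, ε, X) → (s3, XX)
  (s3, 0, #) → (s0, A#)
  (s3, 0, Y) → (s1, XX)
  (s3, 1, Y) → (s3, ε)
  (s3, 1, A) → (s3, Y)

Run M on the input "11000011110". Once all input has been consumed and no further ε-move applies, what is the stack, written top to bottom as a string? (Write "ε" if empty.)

(s0, 11000011110, #)
  read 1, top #: go to s1, push X# → (s1, 1000011110, X#)
  read 1, top X: go to s2, push AX → (s2, 000011110, AX#)
  read 0, top A: go to s0, push X → (s0, 00011110, XX#)
  read 0, top X: go to s2, push ε → (s2, 0011110, X#)
  read 0, top X: go to s1, push ε → (s1, 011110, #)
  read 0, top #: go to s0, push X# → (s0, 11110, X#)
  read 1, top X: go to s1, push YX → (s1, 1110, YX#)
  read 1, top Y: go to s0, push ε → (s0, 110, X#)
  read 1, top X: go to s1, push YX → (s1, 10, YX#)
  read 1, top Y: go to s0, push ε → (s0, 0, X#)
  read 0, top X: go to s2, push ε → (s2, ε, #)
All input consumed in state s2 with stack #.

#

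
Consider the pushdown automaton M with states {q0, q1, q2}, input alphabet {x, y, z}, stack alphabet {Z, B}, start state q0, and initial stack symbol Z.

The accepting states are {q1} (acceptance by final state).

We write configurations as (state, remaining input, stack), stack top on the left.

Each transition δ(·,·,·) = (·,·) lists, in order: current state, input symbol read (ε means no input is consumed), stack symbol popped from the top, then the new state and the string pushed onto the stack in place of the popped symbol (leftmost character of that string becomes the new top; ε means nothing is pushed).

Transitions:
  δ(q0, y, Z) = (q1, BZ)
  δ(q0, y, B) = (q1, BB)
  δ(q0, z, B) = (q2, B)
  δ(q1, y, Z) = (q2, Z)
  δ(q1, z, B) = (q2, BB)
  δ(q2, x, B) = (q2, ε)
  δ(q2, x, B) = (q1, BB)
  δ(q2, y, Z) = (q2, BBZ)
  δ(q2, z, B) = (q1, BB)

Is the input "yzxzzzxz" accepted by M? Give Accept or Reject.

Accept

One accepting computation: (q0, yzxzzzxz, Z) ⊢ (q1, zxzzzxz, BZ) ⊢ (q2, xzzzxz, BBZ) ⊢ (q1, zzzxz, BBBZ) ⊢ (q2, zzxz, BBBBZ) ⊢ (q1, zxz, BBBBBZ) ⊢ (q2, xz, BBBBBBZ) ⊢ (q2, z, BBBBBZ) ⊢ (q1, ε, BBBBBBZ)
All input consumed and state q1 ∈ F.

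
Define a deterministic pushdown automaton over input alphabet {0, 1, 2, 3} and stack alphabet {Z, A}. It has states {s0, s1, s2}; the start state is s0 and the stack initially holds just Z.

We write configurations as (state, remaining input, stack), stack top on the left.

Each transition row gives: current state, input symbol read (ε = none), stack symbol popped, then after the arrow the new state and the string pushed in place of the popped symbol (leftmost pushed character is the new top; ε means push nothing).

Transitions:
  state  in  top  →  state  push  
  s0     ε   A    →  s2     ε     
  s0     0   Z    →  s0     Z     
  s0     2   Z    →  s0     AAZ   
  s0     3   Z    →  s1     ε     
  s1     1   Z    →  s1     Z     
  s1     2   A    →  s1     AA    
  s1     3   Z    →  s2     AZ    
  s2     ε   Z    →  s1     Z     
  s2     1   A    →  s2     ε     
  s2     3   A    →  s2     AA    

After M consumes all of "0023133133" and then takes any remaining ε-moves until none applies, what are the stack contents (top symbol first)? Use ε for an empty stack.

(s0, 0023133133, Z) ⊢ (s0, 023133133, Z) ⊢ (s0, 23133133, Z) ⊢ (s0, 3133133, AAZ) ⊢ (s2, 3133133, AZ) ⊢ (s2, 133133, AAZ) ⊢ (s2, 33133, AZ) ⊢ (s2, 3133, AAZ) ⊢ (s2, 133, AAAZ) ⊢ (s2, 33, AAZ) ⊢ (s2, 3, AAAZ) ⊢ (s2, ε, AAAAZ)
All input consumed in state s2 with stack AAAAZ.

AAAAZ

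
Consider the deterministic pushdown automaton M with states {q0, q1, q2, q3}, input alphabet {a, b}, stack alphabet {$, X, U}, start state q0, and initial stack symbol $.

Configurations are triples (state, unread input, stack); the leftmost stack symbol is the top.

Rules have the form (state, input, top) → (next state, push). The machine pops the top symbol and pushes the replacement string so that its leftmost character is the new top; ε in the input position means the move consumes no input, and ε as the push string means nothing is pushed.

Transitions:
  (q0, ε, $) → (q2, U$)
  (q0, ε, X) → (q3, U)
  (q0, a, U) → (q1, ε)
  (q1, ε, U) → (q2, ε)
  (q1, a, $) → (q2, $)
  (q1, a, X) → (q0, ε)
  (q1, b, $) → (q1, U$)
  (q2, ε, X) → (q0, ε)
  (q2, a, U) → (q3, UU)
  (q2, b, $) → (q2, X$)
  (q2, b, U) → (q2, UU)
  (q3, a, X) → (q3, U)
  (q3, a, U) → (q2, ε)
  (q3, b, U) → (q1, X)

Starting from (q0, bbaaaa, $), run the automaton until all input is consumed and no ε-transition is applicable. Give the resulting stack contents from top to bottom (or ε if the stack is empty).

(q0, bbaaaa, $) ⊢ (q2, bbaaaa, U$) ⊢ (q2, baaaa, UU$) ⊢ (q2, aaaa, UUU$) ⊢ (q3, aaa, UUUU$) ⊢ (q2, aa, UUU$) ⊢ (q3, a, UUUU$) ⊢ (q2, ε, UUU$)
All input consumed in state q2 with stack UUU$.

UUU$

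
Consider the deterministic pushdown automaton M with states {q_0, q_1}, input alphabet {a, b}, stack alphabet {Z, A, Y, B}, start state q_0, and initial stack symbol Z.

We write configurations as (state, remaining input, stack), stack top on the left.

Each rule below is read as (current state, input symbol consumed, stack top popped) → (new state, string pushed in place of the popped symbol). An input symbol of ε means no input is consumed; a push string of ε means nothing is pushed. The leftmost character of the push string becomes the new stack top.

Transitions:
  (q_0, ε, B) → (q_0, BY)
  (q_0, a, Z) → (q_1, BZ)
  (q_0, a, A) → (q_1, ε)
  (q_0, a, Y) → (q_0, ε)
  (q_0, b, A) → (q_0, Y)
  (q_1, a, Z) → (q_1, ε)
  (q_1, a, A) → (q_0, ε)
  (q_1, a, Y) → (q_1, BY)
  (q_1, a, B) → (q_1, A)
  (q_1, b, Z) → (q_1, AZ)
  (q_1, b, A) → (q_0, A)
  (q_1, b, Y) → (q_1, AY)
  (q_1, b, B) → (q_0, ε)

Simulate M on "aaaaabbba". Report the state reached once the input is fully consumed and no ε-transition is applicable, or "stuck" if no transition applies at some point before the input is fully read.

stuck

(q_0, aaaaabbba, Z)
  read a, top Z: go to q_1, push BZ → (q_1, aaaabbba, BZ)
  read a, top B: go to q_1, push A → (q_1, aaabbba, AZ)
  read a, top A: go to q_0, push ε → (q_0, aabbba, Z)
  read a, top Z: go to q_1, push BZ → (q_1, abbba, BZ)
  read a, top B: go to q_1, push A → (q_1, bbba, AZ)
  read b, top A: go to q_0, push A → (q_0, bba, AZ)
  read b, top A: go to q_0, push Y → (q_0, ba, YZ)
No transition for (q_0, b, top Y); M blocks with input ba remaining.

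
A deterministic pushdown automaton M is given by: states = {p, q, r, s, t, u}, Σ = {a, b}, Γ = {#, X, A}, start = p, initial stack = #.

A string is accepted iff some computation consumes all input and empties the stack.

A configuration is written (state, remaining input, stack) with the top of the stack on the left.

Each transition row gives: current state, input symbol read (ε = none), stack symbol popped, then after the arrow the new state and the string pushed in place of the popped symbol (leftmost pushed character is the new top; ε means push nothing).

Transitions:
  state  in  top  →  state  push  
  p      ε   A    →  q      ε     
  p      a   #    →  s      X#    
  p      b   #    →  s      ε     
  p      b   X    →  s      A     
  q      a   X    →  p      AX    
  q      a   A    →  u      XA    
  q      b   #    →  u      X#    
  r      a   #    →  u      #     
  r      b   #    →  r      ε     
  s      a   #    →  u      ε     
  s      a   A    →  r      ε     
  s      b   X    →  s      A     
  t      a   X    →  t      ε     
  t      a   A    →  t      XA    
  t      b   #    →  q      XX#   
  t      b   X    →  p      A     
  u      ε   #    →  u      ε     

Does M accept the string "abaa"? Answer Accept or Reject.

(p, abaa, #)
  read a, top #: go to s, push X# → (s, baa, X#)
  read b, top X: go to s, push A → (s, aa, A#)
  read a, top A: go to r, push ε → (r, a, #)
  read a, top #: go to u, push # → (u, ε, #)
  ε-move, top #: go to u, push ε → (u, ε, ε)
All input consumed and the stack is empty.

Accept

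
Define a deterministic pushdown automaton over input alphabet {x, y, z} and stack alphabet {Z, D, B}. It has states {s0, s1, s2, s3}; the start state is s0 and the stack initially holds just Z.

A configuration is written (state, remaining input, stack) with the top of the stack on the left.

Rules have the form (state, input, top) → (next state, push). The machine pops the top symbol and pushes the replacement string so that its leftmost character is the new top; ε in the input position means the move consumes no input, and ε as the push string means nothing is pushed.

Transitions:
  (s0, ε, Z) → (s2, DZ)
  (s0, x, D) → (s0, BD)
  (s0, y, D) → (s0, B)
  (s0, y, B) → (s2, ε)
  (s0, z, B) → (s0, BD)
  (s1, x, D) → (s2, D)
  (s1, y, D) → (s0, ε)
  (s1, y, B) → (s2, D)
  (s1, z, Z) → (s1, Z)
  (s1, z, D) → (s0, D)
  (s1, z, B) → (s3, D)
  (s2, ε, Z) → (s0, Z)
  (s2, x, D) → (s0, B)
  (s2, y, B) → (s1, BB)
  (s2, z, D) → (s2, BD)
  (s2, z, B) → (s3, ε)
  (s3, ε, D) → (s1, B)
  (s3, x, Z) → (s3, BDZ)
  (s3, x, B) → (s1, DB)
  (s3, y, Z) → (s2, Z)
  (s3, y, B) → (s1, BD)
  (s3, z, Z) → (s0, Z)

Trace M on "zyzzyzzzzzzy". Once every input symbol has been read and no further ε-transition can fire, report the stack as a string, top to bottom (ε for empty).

(s0, zyzzyzzzzzzy, Z)
  ε-move, top Z: go to s2, push DZ → (s2, zyzzyzzzzzzy, DZ)
  read z, top D: go to s2, push BD → (s2, yzzyzzzzzzy, BDZ)
  read y, top B: go to s1, push BB → (s1, zzyzzzzzzy, BBDZ)
  read z, top B: go to s3, push D → (s3, zyzzzzzzy, DBDZ)
  ε-move, top D: go to s1, push B → (s1, zyzzzzzzy, BBDZ)
  read z, top B: go to s3, push D → (s3, yzzzzzzy, DBDZ)
  ε-move, top D: go to s1, push B → (s1, yzzzzzzy, BBDZ)
  read y, top B: go to s2, push D → (s2, zzzzzzy, DBDZ)
  read z, top D: go to s2, push BD → (s2, zzzzzy, BDBDZ)
  read z, top B: go to s3, push ε → (s3, zzzzy, DBDZ)
  ε-move, top D: go to s1, push B → (s1, zzzzy, BBDZ)
  read z, top B: go to s3, push D → (s3, zzzy, DBDZ)
  ε-move, top D: go to s1, push B → (s1, zzzy, BBDZ)
  read z, top B: go to s3, push D → (s3, zzy, DBDZ)
  ε-move, top D: go to s1, push B → (s1, zzy, BBDZ)
  read z, top B: go to s3, push D → (s3, zy, DBDZ)
  ε-move, top D: go to s1, push B → (s1, zy, BBDZ)
  read z, top B: go to s3, push D → (s3, y, DBDZ)
  ε-move, top D: go to s1, push B → (s1, y, BBDZ)
  read y, top B: go to s2, push D → (s2, ε, DBDZ)
All input consumed in state s2 with stack DBDZ.

DBDZ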